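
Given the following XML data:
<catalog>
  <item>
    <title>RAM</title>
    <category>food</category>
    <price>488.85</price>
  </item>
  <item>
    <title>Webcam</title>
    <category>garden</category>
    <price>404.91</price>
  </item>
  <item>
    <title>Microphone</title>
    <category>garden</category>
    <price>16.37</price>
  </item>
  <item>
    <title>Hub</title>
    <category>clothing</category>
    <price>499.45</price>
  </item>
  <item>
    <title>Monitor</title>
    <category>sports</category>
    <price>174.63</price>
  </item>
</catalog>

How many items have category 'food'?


Scanning <item> elements for <category>food</category>:
  Item 1: RAM -> MATCH
Count: 1

ANSWER: 1


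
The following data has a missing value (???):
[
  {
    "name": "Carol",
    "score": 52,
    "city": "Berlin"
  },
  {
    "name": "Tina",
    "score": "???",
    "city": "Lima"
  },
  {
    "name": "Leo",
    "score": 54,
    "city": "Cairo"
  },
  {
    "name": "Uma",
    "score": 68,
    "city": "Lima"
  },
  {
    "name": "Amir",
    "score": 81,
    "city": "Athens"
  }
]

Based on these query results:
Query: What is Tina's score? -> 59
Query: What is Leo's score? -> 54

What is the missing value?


The missing value is Tina's score
From query: Tina's score = 59

ANSWER: 59


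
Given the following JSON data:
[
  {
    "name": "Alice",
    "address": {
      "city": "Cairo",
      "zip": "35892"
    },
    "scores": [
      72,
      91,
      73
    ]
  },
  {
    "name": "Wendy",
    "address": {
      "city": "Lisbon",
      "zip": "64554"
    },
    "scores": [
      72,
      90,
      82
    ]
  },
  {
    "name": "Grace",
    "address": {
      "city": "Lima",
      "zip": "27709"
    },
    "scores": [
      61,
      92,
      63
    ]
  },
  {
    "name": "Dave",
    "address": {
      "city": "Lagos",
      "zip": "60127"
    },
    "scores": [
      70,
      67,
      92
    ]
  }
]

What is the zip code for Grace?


Path: records[2].address.zip
Value: 27709

ANSWER: 27709


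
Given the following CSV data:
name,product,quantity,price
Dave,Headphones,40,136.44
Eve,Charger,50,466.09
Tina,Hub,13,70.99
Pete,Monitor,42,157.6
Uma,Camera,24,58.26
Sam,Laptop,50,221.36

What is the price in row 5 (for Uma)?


Row 5: Uma
Column 'price' = 58.26

ANSWER: 58.26


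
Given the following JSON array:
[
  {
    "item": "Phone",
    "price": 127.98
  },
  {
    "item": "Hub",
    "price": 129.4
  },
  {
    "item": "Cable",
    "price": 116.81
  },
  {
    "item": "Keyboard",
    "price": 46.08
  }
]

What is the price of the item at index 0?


Array index 0 -> Phone
price = 127.98

ANSWER: 127.98


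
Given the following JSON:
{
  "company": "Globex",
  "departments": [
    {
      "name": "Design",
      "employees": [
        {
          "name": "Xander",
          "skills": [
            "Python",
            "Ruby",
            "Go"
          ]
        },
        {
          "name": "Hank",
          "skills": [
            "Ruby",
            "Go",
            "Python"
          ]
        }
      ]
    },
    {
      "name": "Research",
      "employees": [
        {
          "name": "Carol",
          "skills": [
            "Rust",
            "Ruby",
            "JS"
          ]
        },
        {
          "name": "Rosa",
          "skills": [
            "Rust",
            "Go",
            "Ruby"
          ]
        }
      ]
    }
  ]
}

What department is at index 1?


Path: departments[1].name
Value: Research

ANSWER: Research


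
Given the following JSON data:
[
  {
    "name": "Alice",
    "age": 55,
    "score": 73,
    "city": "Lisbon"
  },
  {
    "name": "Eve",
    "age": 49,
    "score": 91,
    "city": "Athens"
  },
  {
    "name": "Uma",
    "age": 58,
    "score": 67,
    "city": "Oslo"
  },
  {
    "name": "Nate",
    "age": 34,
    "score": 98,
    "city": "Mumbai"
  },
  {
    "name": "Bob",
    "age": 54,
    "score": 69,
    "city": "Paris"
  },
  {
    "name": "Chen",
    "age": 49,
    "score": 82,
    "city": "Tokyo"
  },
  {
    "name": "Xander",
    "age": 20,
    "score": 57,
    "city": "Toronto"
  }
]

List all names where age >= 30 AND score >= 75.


Checking both conditions:
  Alice (age=55, score=73) -> no
  Eve (age=49, score=91) -> YES
  Uma (age=58, score=67) -> no
  Nate (age=34, score=98) -> YES
  Bob (age=54, score=69) -> no
  Chen (age=49, score=82) -> YES
  Xander (age=20, score=57) -> no


ANSWER: Eve, Nate, Chen


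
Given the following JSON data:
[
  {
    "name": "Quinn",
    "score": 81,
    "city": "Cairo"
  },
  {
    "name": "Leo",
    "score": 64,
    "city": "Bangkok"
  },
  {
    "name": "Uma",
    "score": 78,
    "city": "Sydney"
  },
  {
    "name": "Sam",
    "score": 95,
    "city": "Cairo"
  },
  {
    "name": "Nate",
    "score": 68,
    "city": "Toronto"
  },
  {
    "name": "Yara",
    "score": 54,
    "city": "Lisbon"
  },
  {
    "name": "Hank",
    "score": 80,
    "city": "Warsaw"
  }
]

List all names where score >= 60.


Filtering records where score >= 60:
  Quinn (score=81) -> YES
  Leo (score=64) -> YES
  Uma (score=78) -> YES
  Sam (score=95) -> YES
  Nate (score=68) -> YES
  Yara (score=54) -> no
  Hank (score=80) -> YES


ANSWER: Quinn, Leo, Uma, Sam, Nate, Hank


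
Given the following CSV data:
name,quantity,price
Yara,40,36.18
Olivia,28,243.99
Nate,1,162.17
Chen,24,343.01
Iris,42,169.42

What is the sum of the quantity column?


Values in 'quantity' column:
  Row 1: 40
  Row 2: 28
  Row 3: 1
  Row 4: 24
  Row 5: 42
Sum = 40 + 28 + 1 + 24 + 42 = 135

ANSWER: 135


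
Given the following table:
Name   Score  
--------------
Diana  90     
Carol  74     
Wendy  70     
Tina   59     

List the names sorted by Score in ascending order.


Sorting by Score (ascending):
  Tina: 59
  Wendy: 70
  Carol: 74
  Diana: 90


ANSWER: Tina, Wendy, Carol, Diana


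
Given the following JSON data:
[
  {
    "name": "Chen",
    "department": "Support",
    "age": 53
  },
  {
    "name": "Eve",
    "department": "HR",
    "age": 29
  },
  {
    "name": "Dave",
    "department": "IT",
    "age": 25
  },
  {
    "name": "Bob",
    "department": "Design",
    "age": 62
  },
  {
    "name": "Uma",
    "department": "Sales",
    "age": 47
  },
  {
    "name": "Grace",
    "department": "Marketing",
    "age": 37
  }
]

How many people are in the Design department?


Scanning records for department = Design
  Record 3: Bob
Count: 1

ANSWER: 1


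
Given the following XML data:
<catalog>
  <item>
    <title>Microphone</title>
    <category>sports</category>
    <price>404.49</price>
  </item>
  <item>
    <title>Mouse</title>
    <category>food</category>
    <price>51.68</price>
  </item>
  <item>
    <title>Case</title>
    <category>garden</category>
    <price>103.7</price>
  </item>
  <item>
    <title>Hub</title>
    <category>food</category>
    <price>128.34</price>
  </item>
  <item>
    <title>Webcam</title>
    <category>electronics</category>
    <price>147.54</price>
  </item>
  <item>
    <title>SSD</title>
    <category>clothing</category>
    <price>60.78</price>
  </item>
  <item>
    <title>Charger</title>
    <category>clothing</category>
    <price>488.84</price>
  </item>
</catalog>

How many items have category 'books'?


Scanning <item> elements for <category>books</category>:
Count: 0

ANSWER: 0


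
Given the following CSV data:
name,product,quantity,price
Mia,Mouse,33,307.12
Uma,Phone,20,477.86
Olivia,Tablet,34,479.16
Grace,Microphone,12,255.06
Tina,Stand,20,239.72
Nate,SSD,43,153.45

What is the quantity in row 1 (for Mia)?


Row 1: Mia
Column 'quantity' = 33

ANSWER: 33


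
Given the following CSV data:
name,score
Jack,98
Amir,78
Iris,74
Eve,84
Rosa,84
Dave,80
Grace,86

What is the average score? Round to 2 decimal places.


Scores: 98, 78, 74, 84, 84, 80, 86
Sum = 584
Count = 7
Average = 584 / 7 = 83.43

ANSWER: 83.43


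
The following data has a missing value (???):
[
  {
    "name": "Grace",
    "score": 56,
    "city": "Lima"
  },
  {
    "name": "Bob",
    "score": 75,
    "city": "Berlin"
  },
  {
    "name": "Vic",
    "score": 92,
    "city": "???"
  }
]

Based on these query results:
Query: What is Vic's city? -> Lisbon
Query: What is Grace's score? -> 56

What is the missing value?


The missing value is Vic's city
From query: Vic's city = Lisbon

ANSWER: Lisbon


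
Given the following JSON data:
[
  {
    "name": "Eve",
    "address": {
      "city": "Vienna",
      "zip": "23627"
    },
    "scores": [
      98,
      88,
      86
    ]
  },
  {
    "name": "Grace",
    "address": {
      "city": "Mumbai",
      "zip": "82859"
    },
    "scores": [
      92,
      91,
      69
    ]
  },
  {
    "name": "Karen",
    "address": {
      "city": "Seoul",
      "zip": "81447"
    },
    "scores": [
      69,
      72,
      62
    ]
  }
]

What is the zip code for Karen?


Path: records[2].address.zip
Value: 81447

ANSWER: 81447


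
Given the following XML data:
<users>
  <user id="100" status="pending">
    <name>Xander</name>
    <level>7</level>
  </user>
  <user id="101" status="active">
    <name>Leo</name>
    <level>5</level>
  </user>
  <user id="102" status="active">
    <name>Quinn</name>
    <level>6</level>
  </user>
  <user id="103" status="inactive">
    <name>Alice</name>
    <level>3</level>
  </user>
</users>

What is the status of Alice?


Finding user with name = Alice
user id="103" status="inactive"

ANSWER: inactive


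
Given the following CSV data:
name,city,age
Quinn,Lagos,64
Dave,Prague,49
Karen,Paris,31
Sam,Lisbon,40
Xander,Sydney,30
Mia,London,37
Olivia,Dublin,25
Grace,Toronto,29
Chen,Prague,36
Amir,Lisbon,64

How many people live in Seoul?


Scanning city column for 'Seoul':
Total matches: 0

ANSWER: 0


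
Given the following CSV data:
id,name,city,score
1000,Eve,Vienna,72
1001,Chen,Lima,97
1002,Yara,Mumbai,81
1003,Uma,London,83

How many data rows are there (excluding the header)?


Counting rows (excluding header):
Header: id,name,city,score
Data rows: 4

ANSWER: 4


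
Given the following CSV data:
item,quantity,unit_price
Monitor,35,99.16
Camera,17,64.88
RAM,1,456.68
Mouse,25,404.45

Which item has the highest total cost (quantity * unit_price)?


Computing row totals:
  Monitor: 3470.6
  Camera: 1102.96
  RAM: 456.68
  Mouse: 10111.25
Maximum: Mouse (10111.25)

ANSWER: Mouse


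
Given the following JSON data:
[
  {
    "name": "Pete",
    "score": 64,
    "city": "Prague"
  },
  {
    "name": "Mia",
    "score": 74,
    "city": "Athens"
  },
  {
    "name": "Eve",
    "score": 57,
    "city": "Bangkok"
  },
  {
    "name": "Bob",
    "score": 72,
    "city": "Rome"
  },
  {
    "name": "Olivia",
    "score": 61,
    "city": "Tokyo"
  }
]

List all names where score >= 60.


Filtering records where score >= 60:
  Pete (score=64) -> YES
  Mia (score=74) -> YES
  Eve (score=57) -> no
  Bob (score=72) -> YES
  Olivia (score=61) -> YES


ANSWER: Pete, Mia, Bob, Olivia


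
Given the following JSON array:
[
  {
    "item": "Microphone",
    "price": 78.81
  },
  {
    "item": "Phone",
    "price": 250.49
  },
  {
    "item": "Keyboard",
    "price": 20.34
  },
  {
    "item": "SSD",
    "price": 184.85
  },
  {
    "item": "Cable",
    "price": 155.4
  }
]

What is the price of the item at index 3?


Array index 3 -> SSD
price = 184.85

ANSWER: 184.85


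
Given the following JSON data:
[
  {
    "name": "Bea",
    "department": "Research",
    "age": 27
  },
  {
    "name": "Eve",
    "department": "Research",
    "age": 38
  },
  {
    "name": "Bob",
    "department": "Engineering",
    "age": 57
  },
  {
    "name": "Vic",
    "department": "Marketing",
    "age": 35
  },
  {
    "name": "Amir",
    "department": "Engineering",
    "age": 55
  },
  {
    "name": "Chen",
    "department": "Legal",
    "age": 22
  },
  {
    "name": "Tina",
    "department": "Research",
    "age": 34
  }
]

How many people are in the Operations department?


Scanning records for department = Operations
  No matches found
Count: 0

ANSWER: 0


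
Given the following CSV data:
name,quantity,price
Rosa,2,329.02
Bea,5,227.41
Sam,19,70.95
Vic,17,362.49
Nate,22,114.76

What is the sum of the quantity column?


Values in 'quantity' column:
  Row 1: 2
  Row 2: 5
  Row 3: 19
  Row 4: 17
  Row 5: 22
Sum = 2 + 5 + 19 + 17 + 22 = 65

ANSWER: 65


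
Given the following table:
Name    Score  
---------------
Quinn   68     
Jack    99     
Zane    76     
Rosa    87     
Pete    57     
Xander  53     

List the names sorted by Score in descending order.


Sorting by Score (descending):
  Jack: 99
  Rosa: 87
  Zane: 76
  Quinn: 68
  Pete: 57
  Xander: 53


ANSWER: Jack, Rosa, Zane, Quinn, Pete, Xander


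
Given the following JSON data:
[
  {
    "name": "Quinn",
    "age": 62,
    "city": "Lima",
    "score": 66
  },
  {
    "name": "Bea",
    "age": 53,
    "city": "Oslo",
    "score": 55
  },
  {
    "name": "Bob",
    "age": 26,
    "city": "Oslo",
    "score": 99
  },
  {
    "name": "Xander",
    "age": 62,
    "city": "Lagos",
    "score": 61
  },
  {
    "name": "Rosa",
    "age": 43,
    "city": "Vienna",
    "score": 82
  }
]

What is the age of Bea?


Looking up record where name = Bea
Record index: 1
Field 'age' = 53

ANSWER: 53


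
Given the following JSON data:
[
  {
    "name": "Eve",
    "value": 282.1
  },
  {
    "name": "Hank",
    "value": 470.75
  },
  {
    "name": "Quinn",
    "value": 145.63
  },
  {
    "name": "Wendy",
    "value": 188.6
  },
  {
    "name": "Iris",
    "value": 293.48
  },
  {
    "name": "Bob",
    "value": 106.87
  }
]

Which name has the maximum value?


Comparing values:
  Eve: 282.1
  Hank: 470.75
  Quinn: 145.63
  Wendy: 188.6
  Iris: 293.48
  Bob: 106.87
Maximum: Hank (470.75)

ANSWER: Hank


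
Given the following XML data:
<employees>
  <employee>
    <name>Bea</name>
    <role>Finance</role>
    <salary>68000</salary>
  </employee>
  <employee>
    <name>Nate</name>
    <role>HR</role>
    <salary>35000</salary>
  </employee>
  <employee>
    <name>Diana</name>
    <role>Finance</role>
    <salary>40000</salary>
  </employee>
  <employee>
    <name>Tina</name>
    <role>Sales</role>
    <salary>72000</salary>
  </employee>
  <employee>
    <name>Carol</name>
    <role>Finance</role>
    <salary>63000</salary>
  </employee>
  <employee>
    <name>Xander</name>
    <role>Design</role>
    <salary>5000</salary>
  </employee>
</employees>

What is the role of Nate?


Searching for <employee> with <name>Nate</name>
Found at position 2
<role>HR</role>

ANSWER: HR


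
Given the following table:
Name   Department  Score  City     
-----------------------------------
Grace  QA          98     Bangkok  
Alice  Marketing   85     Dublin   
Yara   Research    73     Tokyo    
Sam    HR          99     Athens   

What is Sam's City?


Row 4: Sam
City = Athens

ANSWER: Athens


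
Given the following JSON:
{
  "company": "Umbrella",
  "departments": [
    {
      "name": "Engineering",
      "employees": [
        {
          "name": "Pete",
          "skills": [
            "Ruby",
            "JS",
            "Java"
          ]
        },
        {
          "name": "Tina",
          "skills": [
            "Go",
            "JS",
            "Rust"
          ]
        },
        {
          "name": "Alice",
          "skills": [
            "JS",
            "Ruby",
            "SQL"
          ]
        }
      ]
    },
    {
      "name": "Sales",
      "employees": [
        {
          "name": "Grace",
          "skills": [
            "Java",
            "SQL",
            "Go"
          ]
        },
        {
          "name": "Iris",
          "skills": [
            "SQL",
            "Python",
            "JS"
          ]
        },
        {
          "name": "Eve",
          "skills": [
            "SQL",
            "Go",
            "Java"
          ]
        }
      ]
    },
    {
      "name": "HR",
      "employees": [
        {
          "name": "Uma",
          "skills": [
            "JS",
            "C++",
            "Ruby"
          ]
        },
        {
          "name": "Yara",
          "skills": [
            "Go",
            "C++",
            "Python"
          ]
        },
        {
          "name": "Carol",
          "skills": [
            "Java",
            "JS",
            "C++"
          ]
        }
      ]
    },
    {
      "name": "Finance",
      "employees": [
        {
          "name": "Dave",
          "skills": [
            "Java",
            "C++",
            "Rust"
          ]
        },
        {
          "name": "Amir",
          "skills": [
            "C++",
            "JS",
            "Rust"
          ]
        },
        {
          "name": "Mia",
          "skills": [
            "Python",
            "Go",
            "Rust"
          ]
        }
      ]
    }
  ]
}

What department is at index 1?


Path: departments[1].name
Value: Sales

ANSWER: Sales


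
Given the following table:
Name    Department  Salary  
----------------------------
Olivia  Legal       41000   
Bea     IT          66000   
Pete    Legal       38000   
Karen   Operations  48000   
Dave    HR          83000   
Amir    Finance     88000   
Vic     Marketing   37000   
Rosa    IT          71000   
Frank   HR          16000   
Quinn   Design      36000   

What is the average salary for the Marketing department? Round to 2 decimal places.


Marketing department members:
  Vic: 37000
Sum = 37000
Count = 1
Average = 37000 / 1 = 37000.00

ANSWER: 37000.00


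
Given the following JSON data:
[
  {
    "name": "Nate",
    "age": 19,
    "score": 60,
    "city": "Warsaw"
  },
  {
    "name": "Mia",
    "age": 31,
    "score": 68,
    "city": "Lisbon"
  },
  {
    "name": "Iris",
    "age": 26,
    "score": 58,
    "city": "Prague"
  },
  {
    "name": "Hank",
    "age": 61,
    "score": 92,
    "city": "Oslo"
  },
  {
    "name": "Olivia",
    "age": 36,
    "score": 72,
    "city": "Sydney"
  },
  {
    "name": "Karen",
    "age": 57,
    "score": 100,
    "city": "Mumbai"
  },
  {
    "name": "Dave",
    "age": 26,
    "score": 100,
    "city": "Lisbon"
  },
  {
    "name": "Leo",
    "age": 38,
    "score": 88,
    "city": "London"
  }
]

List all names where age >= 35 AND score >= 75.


Checking both conditions:
  Nate (age=19, score=60) -> no
  Mia (age=31, score=68) -> no
  Iris (age=26, score=58) -> no
  Hank (age=61, score=92) -> YES
  Olivia (age=36, score=72) -> no
  Karen (age=57, score=100) -> YES
  Dave (age=26, score=100) -> no
  Leo (age=38, score=88) -> YES


ANSWER: Hank, Karen, Leo


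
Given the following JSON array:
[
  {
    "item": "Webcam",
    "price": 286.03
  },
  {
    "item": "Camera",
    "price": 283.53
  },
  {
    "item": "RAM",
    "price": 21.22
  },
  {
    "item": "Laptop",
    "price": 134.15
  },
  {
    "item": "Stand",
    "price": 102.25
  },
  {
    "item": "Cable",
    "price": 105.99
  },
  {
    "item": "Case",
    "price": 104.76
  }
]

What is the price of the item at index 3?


Array index 3 -> Laptop
price = 134.15

ANSWER: 134.15


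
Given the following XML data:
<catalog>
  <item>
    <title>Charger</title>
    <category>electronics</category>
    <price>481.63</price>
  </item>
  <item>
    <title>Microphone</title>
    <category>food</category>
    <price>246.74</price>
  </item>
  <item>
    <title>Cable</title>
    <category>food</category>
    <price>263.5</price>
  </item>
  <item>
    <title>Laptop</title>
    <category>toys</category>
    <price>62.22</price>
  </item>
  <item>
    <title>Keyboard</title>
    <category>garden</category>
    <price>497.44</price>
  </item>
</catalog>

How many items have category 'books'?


Scanning <item> elements for <category>books</category>:
Count: 0

ANSWER: 0


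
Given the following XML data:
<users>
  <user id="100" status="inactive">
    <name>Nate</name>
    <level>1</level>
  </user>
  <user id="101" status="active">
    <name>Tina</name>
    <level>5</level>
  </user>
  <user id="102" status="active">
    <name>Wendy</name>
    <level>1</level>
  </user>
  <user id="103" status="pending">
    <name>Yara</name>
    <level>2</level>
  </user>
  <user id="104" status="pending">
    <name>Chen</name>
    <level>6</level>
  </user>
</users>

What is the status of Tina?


Finding user with name = Tina
user id="101" status="active"

ANSWER: active


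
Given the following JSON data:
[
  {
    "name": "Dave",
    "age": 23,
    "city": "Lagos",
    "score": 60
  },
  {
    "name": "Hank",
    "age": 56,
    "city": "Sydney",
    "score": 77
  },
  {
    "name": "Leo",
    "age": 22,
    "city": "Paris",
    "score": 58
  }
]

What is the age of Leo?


Looking up record where name = Leo
Record index: 2
Field 'age' = 22

ANSWER: 22


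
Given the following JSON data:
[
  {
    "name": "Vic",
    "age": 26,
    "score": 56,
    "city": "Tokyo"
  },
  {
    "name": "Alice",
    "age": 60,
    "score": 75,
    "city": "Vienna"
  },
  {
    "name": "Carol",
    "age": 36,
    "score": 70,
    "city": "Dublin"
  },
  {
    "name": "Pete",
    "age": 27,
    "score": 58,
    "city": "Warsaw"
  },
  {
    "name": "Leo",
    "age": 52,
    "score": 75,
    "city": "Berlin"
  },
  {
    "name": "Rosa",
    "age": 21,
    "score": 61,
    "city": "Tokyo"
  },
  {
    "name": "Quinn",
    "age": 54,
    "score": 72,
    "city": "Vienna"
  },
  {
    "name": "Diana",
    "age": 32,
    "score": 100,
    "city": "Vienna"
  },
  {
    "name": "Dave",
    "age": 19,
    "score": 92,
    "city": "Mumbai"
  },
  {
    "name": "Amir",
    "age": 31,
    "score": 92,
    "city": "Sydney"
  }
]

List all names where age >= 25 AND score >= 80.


Checking both conditions:
  Vic (age=26, score=56) -> no
  Alice (age=60, score=75) -> no
  Carol (age=36, score=70) -> no
  Pete (age=27, score=58) -> no
  Leo (age=52, score=75) -> no
  Rosa (age=21, score=61) -> no
  Quinn (age=54, score=72) -> no
  Diana (age=32, score=100) -> YES
  Dave (age=19, score=92) -> no
  Amir (age=31, score=92) -> YES


ANSWER: Diana, Amir


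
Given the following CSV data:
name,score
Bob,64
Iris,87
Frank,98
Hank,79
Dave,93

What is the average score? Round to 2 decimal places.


Scores: 64, 87, 98, 79, 93
Sum = 421
Count = 5
Average = 421 / 5 = 84.20

ANSWER: 84.20


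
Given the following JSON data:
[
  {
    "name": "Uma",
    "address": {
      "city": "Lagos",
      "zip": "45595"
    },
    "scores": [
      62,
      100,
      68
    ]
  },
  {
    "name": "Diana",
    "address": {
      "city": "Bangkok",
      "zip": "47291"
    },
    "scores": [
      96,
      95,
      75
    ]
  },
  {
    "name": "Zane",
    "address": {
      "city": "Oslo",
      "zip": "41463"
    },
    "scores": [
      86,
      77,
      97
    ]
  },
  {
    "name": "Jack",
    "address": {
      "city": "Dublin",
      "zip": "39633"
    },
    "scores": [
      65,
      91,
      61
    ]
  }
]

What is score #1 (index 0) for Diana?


Path: records[1].scores[0]
Value: 96

ANSWER: 96


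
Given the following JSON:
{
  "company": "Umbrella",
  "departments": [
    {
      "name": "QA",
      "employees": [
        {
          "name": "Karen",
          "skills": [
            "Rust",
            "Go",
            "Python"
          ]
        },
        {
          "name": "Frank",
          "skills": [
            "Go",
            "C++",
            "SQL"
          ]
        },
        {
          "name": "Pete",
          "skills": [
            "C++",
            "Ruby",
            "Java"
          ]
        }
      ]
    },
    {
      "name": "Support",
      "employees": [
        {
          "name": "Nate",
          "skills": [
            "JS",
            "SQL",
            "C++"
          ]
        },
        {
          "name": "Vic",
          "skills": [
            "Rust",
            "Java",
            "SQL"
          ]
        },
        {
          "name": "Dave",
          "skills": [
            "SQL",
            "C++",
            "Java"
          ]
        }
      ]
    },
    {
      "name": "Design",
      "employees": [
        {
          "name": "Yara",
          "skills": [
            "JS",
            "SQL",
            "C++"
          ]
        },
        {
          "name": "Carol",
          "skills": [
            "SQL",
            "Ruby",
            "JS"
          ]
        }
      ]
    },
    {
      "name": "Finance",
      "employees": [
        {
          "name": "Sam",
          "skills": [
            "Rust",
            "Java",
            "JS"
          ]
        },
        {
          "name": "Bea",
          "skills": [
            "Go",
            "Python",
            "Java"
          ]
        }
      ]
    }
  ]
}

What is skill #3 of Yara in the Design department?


Path: departments[2].employees[0].skills[2]
Value: C++

ANSWER: C++


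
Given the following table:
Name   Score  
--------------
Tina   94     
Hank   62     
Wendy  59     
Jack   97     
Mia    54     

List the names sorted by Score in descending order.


Sorting by Score (descending):
  Jack: 97
  Tina: 94
  Hank: 62
  Wendy: 59
  Mia: 54


ANSWER: Jack, Tina, Hank, Wendy, Mia


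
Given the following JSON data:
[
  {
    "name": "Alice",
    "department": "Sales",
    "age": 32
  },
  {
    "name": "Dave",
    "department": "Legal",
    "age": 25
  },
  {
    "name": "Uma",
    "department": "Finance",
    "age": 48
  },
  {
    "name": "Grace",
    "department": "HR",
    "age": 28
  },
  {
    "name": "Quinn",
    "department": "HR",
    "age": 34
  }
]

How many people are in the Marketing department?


Scanning records for department = Marketing
  No matches found
Count: 0

ANSWER: 0


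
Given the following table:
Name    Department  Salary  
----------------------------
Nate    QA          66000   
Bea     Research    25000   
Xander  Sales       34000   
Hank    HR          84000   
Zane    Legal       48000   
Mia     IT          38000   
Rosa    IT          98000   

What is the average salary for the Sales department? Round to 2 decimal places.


Sales department members:
  Xander: 34000
Sum = 34000
Count = 1
Average = 34000 / 1 = 34000.00

ANSWER: 34000.00


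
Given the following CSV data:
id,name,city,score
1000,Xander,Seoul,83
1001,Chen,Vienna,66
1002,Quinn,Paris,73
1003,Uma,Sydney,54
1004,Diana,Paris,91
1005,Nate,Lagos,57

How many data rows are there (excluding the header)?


Counting rows (excluding header):
Header: id,name,city,score
Data rows: 6

ANSWER: 6


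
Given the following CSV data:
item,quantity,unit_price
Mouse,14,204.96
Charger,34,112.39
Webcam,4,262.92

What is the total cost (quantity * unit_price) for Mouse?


Row: Mouse
quantity = 14
unit_price = 204.96
total = 14 * 204.96 = 2869.44

ANSWER: 2869.44


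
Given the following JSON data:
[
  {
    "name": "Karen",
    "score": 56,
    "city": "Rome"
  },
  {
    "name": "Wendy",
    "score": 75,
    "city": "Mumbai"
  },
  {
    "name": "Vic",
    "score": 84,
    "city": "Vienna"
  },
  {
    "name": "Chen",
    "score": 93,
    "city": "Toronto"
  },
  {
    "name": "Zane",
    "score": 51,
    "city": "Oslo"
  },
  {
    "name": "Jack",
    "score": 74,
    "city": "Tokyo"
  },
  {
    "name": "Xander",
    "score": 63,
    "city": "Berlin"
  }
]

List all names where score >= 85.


Filtering records where score >= 85:
  Karen (score=56) -> no
  Wendy (score=75) -> no
  Vic (score=84) -> no
  Chen (score=93) -> YES
  Zane (score=51) -> no
  Jack (score=74) -> no
  Xander (score=63) -> no


ANSWER: Chen


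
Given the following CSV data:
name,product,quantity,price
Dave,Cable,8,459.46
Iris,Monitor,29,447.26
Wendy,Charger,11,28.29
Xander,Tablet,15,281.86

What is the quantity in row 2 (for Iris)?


Row 2: Iris
Column 'quantity' = 29

ANSWER: 29


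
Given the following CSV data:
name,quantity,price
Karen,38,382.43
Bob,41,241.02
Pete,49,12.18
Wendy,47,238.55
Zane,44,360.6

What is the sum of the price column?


Values in 'price' column:
  Row 1: 382.43
  Row 2: 241.02
  Row 3: 12.18
  Row 4: 238.55
  Row 5: 360.6
Sum = 382.43 + 241.02 + 12.18 + 238.55 + 360.6 = 1234.78

ANSWER: 1234.78


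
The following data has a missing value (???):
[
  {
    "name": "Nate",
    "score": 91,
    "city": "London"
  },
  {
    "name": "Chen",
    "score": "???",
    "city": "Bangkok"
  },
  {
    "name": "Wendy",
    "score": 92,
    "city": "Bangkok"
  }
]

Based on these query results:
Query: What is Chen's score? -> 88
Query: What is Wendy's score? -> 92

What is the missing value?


The missing value is Chen's score
From query: Chen's score = 88

ANSWER: 88


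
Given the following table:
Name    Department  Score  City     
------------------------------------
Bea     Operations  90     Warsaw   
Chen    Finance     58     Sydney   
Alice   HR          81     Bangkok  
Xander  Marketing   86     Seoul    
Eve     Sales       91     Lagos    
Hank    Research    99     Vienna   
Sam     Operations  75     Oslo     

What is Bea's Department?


Row 1: Bea
Department = Operations

ANSWER: Operations


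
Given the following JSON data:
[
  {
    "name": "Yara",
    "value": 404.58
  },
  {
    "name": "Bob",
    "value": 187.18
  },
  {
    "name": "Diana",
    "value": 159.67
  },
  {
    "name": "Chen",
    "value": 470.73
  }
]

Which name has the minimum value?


Comparing values:
  Yara: 404.58
  Bob: 187.18
  Diana: 159.67
  Chen: 470.73
Minimum: Diana (159.67)

ANSWER: Diana


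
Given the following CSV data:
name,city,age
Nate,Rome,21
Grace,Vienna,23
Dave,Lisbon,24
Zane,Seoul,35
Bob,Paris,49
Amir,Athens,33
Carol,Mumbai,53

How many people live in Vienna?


Scanning city column for 'Vienna':
  Row 2: Grace -> MATCH
Total matches: 1

ANSWER: 1


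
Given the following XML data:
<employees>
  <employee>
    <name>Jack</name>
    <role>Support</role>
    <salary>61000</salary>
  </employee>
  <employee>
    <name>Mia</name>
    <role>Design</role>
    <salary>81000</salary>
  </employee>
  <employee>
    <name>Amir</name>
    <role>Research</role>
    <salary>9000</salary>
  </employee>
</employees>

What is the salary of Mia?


Searching for <employee> with <name>Mia</name>
Found at position 2
<salary>81000</salary>

ANSWER: 81000


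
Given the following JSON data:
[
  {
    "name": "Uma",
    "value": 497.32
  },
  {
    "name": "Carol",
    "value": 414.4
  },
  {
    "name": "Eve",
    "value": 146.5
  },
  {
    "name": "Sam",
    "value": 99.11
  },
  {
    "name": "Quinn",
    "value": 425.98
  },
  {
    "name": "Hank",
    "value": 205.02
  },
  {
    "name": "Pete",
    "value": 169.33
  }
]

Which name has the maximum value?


Comparing values:
  Uma: 497.32
  Carol: 414.4
  Eve: 146.5
  Sam: 99.11
  Quinn: 425.98
  Hank: 205.02
  Pete: 169.33
Maximum: Uma (497.32)

ANSWER: Uma


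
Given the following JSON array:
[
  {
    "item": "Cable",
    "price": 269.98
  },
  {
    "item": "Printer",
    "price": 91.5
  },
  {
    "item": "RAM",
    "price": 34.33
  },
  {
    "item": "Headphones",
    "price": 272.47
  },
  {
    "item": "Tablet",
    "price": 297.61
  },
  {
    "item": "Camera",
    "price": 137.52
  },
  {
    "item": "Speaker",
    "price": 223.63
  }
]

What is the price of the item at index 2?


Array index 2 -> RAM
price = 34.33

ANSWER: 34.33


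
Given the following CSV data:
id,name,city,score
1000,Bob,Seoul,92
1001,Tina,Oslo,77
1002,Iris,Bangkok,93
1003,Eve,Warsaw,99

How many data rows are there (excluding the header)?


Counting rows (excluding header):
Header: id,name,city,score
Data rows: 4

ANSWER: 4


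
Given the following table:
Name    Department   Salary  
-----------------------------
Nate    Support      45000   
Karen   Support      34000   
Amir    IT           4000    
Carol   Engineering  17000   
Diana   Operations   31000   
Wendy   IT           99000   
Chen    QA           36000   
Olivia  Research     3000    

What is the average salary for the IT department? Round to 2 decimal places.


IT department members:
  Amir: 4000
  Wendy: 99000
Sum = 103000
Count = 2
Average = 103000 / 2 = 51500.00

ANSWER: 51500.00


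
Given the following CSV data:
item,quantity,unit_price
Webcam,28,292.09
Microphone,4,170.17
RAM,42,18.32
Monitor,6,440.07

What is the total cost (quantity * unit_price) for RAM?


Row: RAM
quantity = 42
unit_price = 18.32
total = 42 * 18.32 = 769.44

ANSWER: 769.44


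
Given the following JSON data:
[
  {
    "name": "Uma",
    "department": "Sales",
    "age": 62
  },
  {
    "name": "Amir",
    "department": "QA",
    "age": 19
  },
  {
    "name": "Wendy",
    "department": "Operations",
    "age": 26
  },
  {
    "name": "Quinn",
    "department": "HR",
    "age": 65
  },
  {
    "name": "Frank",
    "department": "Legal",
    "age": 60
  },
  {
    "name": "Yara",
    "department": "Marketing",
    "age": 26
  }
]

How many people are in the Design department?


Scanning records for department = Design
  No matches found
Count: 0

ANSWER: 0


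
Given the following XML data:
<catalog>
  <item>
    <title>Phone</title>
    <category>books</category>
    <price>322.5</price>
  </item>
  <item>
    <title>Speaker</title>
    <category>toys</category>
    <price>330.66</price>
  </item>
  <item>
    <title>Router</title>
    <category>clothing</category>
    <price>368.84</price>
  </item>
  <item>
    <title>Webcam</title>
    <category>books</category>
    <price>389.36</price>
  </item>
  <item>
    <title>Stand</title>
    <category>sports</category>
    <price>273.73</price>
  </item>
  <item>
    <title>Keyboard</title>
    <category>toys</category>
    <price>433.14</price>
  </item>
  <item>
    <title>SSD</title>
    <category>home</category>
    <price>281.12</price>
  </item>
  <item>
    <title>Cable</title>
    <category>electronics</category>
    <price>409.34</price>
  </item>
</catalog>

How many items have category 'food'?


Scanning <item> elements for <category>food</category>:
Count: 0

ANSWER: 0


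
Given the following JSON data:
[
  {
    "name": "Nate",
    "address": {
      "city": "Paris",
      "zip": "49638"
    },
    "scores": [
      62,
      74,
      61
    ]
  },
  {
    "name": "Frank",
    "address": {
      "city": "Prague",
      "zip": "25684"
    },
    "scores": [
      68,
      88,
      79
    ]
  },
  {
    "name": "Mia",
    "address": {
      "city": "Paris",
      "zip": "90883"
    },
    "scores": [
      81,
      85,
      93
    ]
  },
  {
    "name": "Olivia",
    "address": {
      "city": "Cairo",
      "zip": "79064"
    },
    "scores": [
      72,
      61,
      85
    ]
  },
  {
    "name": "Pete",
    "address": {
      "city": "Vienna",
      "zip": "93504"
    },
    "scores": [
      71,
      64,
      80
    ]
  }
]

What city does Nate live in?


Path: records[0].address.city
Value: Paris

ANSWER: Paris


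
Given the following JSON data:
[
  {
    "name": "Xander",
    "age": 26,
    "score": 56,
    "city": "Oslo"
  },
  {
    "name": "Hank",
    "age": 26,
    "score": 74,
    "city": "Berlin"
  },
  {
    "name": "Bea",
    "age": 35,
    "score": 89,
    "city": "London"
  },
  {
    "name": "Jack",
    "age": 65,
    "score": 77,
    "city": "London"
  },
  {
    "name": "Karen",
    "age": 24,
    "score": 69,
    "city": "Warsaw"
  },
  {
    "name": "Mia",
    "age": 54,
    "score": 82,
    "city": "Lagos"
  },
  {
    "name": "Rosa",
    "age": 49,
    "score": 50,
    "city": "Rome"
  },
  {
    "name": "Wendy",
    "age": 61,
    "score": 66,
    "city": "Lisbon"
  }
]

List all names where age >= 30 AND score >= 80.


Checking both conditions:
  Xander (age=26, score=56) -> no
  Hank (age=26, score=74) -> no
  Bea (age=35, score=89) -> YES
  Jack (age=65, score=77) -> no
  Karen (age=24, score=69) -> no
  Mia (age=54, score=82) -> YES
  Rosa (age=49, score=50) -> no
  Wendy (age=61, score=66) -> no


ANSWER: Bea, Mia


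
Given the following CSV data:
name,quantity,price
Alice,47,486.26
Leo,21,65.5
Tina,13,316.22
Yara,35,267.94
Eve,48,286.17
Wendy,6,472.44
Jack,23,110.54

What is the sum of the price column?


Values in 'price' column:
  Row 1: 486.26
  Row 2: 65.5
  Row 3: 316.22
  Row 4: 267.94
  Row 5: 286.17
  Row 6: 472.44
  Row 7: 110.54
Sum = 486.26 + 65.5 + 316.22 + 267.94 + 286.17 + 472.44 + 110.54 = 2005.07

ANSWER: 2005.07


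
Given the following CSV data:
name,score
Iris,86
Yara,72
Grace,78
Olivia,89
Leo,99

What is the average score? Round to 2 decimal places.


Scores: 86, 72, 78, 89, 99
Sum = 424
Count = 5
Average = 424 / 5 = 84.80

ANSWER: 84.80


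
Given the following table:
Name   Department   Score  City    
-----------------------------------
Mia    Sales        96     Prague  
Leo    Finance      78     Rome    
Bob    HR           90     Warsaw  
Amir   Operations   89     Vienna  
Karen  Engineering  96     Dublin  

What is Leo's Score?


Row 2: Leo
Score = 78

ANSWER: 78


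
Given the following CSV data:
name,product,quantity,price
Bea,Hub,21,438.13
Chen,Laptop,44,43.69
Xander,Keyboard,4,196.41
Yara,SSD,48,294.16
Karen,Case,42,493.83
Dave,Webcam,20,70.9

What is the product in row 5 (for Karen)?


Row 5: Karen
Column 'product' = Case

ANSWER: Case


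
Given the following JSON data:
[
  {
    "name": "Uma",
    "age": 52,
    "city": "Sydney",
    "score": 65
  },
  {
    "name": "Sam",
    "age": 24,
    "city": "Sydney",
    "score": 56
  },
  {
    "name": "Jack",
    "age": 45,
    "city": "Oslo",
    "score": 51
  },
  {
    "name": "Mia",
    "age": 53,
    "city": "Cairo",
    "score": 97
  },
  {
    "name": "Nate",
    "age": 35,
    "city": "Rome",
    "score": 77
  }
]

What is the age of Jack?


Looking up record where name = Jack
Record index: 2
Field 'age' = 45

ANSWER: 45


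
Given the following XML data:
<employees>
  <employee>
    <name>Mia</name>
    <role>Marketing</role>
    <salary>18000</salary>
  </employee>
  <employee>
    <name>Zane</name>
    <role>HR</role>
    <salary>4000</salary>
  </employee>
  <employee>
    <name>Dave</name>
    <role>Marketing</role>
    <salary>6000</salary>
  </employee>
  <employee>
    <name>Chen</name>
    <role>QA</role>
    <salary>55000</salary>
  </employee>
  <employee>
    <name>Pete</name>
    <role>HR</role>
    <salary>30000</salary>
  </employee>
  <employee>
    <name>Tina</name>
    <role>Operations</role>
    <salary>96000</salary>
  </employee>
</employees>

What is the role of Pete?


Searching for <employee> with <name>Pete</name>
Found at position 5
<role>HR</role>

ANSWER: HR


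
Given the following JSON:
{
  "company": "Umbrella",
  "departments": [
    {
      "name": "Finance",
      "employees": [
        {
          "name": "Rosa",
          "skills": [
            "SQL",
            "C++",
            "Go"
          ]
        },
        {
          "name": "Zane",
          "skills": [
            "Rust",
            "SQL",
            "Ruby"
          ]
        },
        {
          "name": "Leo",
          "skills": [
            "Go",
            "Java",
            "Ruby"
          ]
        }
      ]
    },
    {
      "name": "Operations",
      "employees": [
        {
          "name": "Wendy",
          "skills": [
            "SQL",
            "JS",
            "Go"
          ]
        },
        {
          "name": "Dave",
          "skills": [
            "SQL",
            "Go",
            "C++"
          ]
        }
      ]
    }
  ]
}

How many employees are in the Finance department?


Path: departments[0].employees
Count: 3

ANSWER: 3


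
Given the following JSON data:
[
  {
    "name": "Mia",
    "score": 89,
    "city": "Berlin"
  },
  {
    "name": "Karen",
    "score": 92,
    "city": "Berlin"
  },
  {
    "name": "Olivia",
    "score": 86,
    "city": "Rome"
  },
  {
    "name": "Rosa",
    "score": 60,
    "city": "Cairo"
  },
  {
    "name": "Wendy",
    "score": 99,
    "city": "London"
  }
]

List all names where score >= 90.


Filtering records where score >= 90:
  Mia (score=89) -> no
  Karen (score=92) -> YES
  Olivia (score=86) -> no
  Rosa (score=60) -> no
  Wendy (score=99) -> YES


ANSWER: Karen, Wendy


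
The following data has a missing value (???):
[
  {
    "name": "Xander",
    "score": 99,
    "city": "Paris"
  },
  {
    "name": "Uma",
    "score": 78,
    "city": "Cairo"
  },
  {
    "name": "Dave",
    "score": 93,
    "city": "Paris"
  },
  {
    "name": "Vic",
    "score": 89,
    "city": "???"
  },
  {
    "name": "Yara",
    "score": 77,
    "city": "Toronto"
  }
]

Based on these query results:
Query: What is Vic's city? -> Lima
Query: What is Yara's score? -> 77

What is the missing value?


The missing value is Vic's city
From query: Vic's city = Lima

ANSWER: Lima
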